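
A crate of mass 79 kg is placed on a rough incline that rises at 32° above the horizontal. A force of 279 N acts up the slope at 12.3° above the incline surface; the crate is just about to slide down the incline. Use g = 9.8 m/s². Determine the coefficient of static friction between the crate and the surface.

On the verge of sliding down the incline, friction is at its maximum μN and acts up the slope.
Perpendicular to incline: N = W cos 32° − P sin 12.3° = 656.6 − 59.44 = 597.1 N.
Along incline: P cos 12.3° + μN = W sin 32° → μ = (W sin 32° − P cos 12.3°) / N = 0.2306.

μ ≈ 0.231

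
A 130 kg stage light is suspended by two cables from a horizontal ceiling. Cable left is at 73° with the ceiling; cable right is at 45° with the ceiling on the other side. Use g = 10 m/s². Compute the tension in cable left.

Weight W = 130 × 10 = 1300 N acts straight down.
Horizontal: T_left cos 73° = T_right cos 45°  →  T_right = 0.4135 T_left.
Vertical: T_left sin 73° + T_right sin 45° = 1300.
Substituting the horizontal relation into the vertical equation gives 1.249 T_left = 1300, so T_left = 1041 N.

T_left ≈ 1040 N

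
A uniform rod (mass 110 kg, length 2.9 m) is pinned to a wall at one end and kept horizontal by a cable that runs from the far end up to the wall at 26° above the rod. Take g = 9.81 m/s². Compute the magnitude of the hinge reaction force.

|H| ≈ 1230 N

Take torques about the hinge: T sin 26° · 2.9 = 110×9.81×1.45 = 1564.7 N·m.
So T = 1564.7 / (0.4384 × 2.9) = 1230.8 N.
ΣF_x = 0: H_x = T cos 26° = 1106.2 N.
ΣF_y = 0: H_y = (110×9.81) − T sin 26° = 1079.1 − 539.55 = 539.55 N.
|H| = √(H_x² + H_y²) = √((1106.2)² + (539.55)²) = 1230.8 N.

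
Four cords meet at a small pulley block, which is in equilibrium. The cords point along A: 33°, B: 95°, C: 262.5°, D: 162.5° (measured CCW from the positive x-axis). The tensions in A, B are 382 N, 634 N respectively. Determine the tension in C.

T_C ≈ 894 N

Resolve: ΣF_x = 382 cos 33° + 634 cos 95° + T_C cos 262.5° + T_D cos 162.5° = 0.
        ΣF_y = 382 sin 33° + 634 sin 95° + T_C sin 262.5° + T_D sin 162.5° = 0.
The known terms sum to (265.1, 839.6) N, so -0.1305 T_C − 0.9537 T_D = -265.1 and -0.9914 T_C + 0.3007 T_D = -839.6.
Solving simultaneously: T_C = 894.1 N, T_D = 155.6 N.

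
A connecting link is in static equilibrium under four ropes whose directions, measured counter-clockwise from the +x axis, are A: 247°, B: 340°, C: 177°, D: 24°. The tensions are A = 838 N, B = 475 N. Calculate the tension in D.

T_D ≈ 2040 N

Resolve: ΣF_x = 838 cos 247° + 475 cos 340° + T_C cos 177° + T_D cos 24° = 0.
        ΣF_y = 838 sin 247° + 475 sin 340° + T_C sin 177° + T_D sin 24° = 0.
The known terms sum to (118.9, -933.8) N, so -0.9986 T_C + 0.9135 T_D = -118.9 and 0.0523 T_C + 0.4067 T_D = 933.8.
Solving simultaneously: T_C = 1986 N, T_D = 2040 N.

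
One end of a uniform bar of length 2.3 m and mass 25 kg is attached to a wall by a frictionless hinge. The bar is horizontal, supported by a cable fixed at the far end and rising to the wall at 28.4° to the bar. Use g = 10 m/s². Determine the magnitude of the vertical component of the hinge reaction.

|H_y| ≈ 125 N

Take torques about the hinge: T sin 28.4° · 2.3 = 25×10×1.15 = 287.5 N·m.
So T = 287.5 / (0.4756 × 2.3) = 262.81 N.
ΣF_y = 0: H_y = (25×10) − T sin 28.4° = 250 − 125 = 125 N.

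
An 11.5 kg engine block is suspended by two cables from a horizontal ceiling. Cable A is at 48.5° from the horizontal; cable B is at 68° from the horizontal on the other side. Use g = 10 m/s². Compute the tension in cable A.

T_A ≈ 48.1 N

Weight W = 11.5 × 10 = 115 N acts straight down.
Horizontal: T_A cos 48.5° = T_B cos 68°  →  T_B = 1.769 T_A.
Vertical: T_A sin 48.5° + T_B sin 68° = 115.
Substituting the horizontal relation into the vertical equation gives 2.389 T_A = 115, so T_A = 48.14 N.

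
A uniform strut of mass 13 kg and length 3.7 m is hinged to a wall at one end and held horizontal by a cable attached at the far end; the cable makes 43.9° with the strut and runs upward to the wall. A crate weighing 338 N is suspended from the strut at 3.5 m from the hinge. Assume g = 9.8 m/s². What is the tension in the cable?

Take torques about the hinge: T sin 43.9° · 3.7 = 13×9.8×1.85 + 338×3.5 = 1418.7 N·m.
So T = 1418.7 / (0.6934 × 3.7) = 552.97 N.

T ≈ 553 N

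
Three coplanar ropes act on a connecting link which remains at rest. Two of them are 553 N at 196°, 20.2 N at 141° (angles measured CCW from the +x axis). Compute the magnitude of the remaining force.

F ≈ 565 N

Sum the known components: ΣF_x = -547.3 N, ΣF_y = -139.7 N.
For equilibrium the remaining force must supply (−ΣF_x, −ΣF_y) = (547.3, 139.7) N.
Magnitude = √((547.3)² + (139.7)²) = 564.8 N; direction = atan2(139.7, 547.3) = 14.3°.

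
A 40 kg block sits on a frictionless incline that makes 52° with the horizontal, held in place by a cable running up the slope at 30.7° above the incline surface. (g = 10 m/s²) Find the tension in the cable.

T ≈ 367 N

Take axes along and perpendicular to the incline. Weight components: W sin 52° = 315.2 N down-slope, W cos 52° = 246.3 N into the surface.
Along incline: T cos 30.7° = W sin 52° → T = 366.6 N.
Perpendicular: N = W cos 52° − T sin 30.7° = 59.11 N.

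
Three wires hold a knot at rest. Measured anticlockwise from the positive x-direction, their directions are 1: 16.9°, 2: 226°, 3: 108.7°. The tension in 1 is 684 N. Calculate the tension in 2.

Resolve: ΣF_x = 684 cos 16.9° + T_2 cos 226° + T_3 cos 108.7° = 0.
        ΣF_y = 684 sin 16.9° + T_2 sin 226° + T_3 sin 108.7° = 0.
The known terms sum to (654.5, 198.8) N, so -0.6947 T_2 − 0.3206 T_3 = -654.5 and -0.7193 T_2 + 0.9472 T_3 = -198.8.
Solving simultaneously: T_2 = 769.4 N, T_3 = 374.3 N.

T_2 ≈ 769 N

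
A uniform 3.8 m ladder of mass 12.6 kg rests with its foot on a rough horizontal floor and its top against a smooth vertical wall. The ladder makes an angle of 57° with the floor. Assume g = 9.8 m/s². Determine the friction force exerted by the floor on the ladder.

Torques about the foot: N_wall · 3.8 sin 57° = 12.6×9.8×1.9 cos 57° → N_wall = 40.094 N.
ΣF_x = 0: f_floor = N_wall = 40.094 N.

f ≈ 40.1 N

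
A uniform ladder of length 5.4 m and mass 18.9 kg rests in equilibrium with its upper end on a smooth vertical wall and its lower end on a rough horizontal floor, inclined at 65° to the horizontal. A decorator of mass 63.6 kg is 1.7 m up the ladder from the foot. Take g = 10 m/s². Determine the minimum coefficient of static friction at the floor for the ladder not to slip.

μ_min ≈ 0.167

ΣF_y = 0: N_floor = 18.9×10 + 63.6×10 = 825 N.
Torques about the foot: N_wall · 5.4 sin 65° = 18.9×10×2.7 cos 65° + 63.6×10×1.7 cos 65° → N_wall = 137.43 N.
ΣF_x = 0: f_floor = N_wall = 137.43 N.
μ_min = f_floor / N_floor = 137.43 / 825 = 0.1666.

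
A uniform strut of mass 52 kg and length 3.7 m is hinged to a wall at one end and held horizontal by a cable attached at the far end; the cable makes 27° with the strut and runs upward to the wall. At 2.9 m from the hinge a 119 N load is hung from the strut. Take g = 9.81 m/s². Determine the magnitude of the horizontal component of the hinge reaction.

H_x ≈ 684 N

Take torques about the hinge: T sin 27° · 3.7 = 52×9.81×1.85 + 119×2.9 = 1288.8 N·m.
So T = 1288.8 / (0.4540 × 3.7) = 767.26 N.
ΣF_x = 0: H_x = T cos 27° = 683.64 N.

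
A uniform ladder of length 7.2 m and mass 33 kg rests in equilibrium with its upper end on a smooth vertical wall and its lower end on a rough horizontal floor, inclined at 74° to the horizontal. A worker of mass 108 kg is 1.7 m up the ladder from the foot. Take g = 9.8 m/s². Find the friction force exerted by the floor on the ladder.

Torques about the foot: N_wall · 7.2 sin 74° = 33×9.8×3.6 cos 74° + 108×9.8×1.7 cos 74° → N_wall = 118.02 N.
ΣF_x = 0: f_floor = N_wall = 118.02 N.

f ≈ 118 N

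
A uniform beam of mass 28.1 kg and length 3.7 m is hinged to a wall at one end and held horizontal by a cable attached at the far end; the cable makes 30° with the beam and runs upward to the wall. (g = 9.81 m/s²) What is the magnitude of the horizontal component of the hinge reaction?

H_x ≈ 239 N

Take torques about the hinge: T sin 30° · 3.7 = 28.1×9.81×1.85 = 509.97 N·m.
So T = 509.97 / (0.5000 × 3.7) = 275.66 N.
ΣF_x = 0: H_x = T cos 30° = 238.73 N.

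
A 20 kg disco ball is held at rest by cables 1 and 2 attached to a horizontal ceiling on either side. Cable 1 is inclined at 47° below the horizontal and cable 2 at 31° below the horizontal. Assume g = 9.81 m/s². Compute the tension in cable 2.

Weight W = 20 × 9.81 = 196.2 N acts straight down.
Horizontal: T_1 cos 47° = T_2 cos 31°  →  T_1 = 1.257 T_2.
Vertical: T_1 sin 47° + T_2 sin 31° = 196.2.
Substituting the horizontal relation into the vertical equation gives 1.434 T_2 = 196.2, so T_2 = 136.8 N.

T_2 ≈ 137 N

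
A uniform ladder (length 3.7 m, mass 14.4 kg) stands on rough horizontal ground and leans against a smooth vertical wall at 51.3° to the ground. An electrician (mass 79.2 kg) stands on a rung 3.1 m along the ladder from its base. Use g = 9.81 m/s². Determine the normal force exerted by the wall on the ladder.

N_wall ≈ 578 N

Torques about the foot: N_wall · 3.7 sin 51.3° = 14.4×9.81×1.85 cos 51.3° + 79.2×9.81×3.1 cos 51.3° → N_wall = 578.1 N.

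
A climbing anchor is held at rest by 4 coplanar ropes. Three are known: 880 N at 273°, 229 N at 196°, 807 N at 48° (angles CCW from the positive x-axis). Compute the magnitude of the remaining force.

Sum the known components: ΣF_x = 365.9 N, ΣF_y = -342.2 N.
For equilibrium the remaining force must supply (−ΣF_x, −ΣF_y) = (-365.9, 342.2) N.
Magnitude = √((-365.9)² + (342.2)²) = 501 N; direction = atan2(342.2, -365.9) = 136.9°.

F ≈ 501 N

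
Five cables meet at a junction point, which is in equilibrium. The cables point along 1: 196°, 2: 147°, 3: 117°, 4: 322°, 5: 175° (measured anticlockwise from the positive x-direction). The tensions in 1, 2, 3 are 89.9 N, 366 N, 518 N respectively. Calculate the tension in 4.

T_4 ≈ 1060 N

Resolve: ΣF_x = 89.9 cos 196° + 366 cos 147° + 518 cos 117° + T_4 cos 322° + T_5 cos 175° = 0.
        ΣF_y = 89.9 sin 196° + 366 sin 147° + 518 sin 117° + T_4 sin 322° + T_5 sin 175° = 0.
The known terms sum to (-628.5, 636.1) N, so 0.7880 T_4 − 0.9962 T_5 = 628.5 and -0.6157 T_4 + 0.0872 T_5 = -636.1.
Solving simultaneously: T_4 = 1063 N, T_5 = 209.8 N.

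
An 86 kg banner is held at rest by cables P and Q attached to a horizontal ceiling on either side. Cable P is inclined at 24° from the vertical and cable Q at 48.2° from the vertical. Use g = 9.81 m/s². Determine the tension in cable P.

T_P ≈ 661 N

Angles from the horizontal: cable P is 90° − 24° = 66°, cable Q is 90° − 48.2° = 41.8°.
Weight W = 86 × 9.81 = 843.7 N acts straight down.
Horizontal: T_P cos 66° = T_Q cos 41.8°  →  T_Q = 0.5456 T_P.
Vertical: T_P sin 66° + T_Q sin 41.8° = 843.7.
Substituting the horizontal relation into the vertical equation gives 1.277 T_P = 843.7, so T_P = 660.5 N.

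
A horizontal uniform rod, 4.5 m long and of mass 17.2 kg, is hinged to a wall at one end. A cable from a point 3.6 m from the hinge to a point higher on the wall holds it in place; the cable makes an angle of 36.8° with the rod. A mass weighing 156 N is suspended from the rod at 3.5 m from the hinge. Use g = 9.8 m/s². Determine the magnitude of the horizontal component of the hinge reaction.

Take torques about the hinge: T sin 36.8° · 3.6 = 17.2×9.8×2.25 + 156×3.5 = 925.26 N·m.
So T = 925.26 / (0.5990 × 3.6) = 429.06 N.
ΣF_x = 0: H_x = T cos 36.8° = 343.56 N.

H_x ≈ 344 N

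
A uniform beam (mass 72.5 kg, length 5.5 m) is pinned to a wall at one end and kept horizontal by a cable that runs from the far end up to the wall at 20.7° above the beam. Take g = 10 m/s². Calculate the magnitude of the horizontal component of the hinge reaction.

Take torques about the hinge: T sin 20.7° · 5.5 = 72.5×10×2.75 = 1993.8 N·m.
So T = 1993.8 / (0.3535 × 5.5) = 1025.5 N.
ΣF_x = 0: H_x = T cos 20.7° = 959.33 N.

H_x ≈ 959 N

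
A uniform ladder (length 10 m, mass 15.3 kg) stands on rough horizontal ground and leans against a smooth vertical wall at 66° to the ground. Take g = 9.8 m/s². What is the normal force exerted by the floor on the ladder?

N_floor ≈ 150 N

ΣF_y = 0: N_floor = 15.3×9.8 = 149.94 N.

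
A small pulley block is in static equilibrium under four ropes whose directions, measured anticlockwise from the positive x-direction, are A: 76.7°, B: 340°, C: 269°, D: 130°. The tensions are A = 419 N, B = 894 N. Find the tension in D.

Resolve: ΣF_x = 419 cos 76.7° + 894 cos 340° + T_C cos 269° + T_D cos 130° = 0.
        ΣF_y = 419 sin 76.7° + 894 sin 340° + T_C sin 269° + T_D sin 130° = 0.
The known terms sum to (936.5, 102) N, so -0.0175 T_C − 0.6428 T_D = -936.5 and -0.9998 T_C + 0.7660 T_D = -102.
Solving simultaneously: T_C = 1193 N, T_D = 1424 N.

T_D ≈ 1420 N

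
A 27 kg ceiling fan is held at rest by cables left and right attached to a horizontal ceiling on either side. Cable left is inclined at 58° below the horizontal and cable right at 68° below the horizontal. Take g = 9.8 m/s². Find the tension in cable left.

Weight W = 27 × 9.8 = 264.6 N acts straight down.
Horizontal: T_left cos 58° = T_right cos 68°  →  T_right = 1.415 T_left.
Vertical: T_left sin 58° + T_right sin 68° = 264.6.
Substituting the horizontal relation into the vertical equation gives 2.16 T_left = 264.6, so T_left = 122.5 N.

T_left ≈ 123 N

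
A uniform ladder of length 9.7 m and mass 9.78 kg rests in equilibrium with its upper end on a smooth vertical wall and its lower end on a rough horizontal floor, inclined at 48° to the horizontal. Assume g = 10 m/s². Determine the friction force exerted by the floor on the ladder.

f ≈ 44 N

Torques about the foot: N_wall · 9.7 sin 48° = 9.78×10×4.85 cos 48° → N_wall = 44.03 N.
ΣF_x = 0: f_floor = N_wall = 44.03 N.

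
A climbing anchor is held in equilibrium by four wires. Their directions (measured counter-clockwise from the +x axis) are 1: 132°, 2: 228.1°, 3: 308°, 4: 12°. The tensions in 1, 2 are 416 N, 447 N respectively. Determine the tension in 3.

Resolve: ΣF_x = 416 cos 132° + 447 cos 228.1° + T_3 cos 308° + T_4 cos 12° = 0.
        ΣF_y = 416 sin 132° + 447 sin 228.1° + T_3 sin 308° + T_4 sin 12° = 0.
The known terms sum to (-576.9, -23.56) N, so 0.6157 T_3 + 0.9781 T_4 = 576.9 and -0.7880 T_3 + 0.2079 T_4 = 23.56.
Solving simultaneously: T_3 = 107.8 N, T_4 = 521.9 N.

T_3 ≈ 108 N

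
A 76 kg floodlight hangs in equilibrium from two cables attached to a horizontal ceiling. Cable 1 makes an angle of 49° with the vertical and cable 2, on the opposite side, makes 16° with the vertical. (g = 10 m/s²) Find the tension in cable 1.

T_1 ≈ 231 N

Angles from the horizontal: cable 1 is 90° − 49° = 41°, cable 2 is 90° − 16° = 74°.
Weight W = 76 × 10 = 760 N acts straight down.
Horizontal: T_1 cos 41° = T_2 cos 74°  →  T_2 = 2.738 T_1.
Vertical: T_1 sin 41° + T_2 sin 74° = 760.
Substituting the horizontal relation into the vertical equation gives 3.288 T_1 = 760, so T_1 = 231.1 N.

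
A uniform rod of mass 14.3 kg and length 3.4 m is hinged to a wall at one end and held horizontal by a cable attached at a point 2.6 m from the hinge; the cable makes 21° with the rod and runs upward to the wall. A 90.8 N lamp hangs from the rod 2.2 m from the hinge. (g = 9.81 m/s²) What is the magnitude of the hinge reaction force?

Take torques about the hinge: T sin 21° · 2.6 = 14.3×9.81×1.7 + 90.8×2.2 = 438.24 N·m.
So T = 438.24 / (0.3584 × 2.6) = 470.34 N.
ΣF_x = 0: H_x = T cos 21° = 439.1 N.
ΣF_y = 0: H_y = (14.3×9.81 + 90.8) − T sin 21° = 231.08 − 168.55 = 62.529 N.
|H| = √(H_x² + H_y²) = √((439.1)² + (62.529)²) = 443.53 N.

|H| ≈ 444 N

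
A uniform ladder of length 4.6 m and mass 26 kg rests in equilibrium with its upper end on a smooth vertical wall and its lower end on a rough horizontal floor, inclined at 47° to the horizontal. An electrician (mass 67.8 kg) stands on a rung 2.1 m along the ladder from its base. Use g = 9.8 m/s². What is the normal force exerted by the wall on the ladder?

N_wall ≈ 402 N

Torques about the foot: N_wall · 4.6 sin 47° = 26×9.8×2.3 cos 47° + 67.8×9.8×2.1 cos 47° → N_wall = 401.66 N.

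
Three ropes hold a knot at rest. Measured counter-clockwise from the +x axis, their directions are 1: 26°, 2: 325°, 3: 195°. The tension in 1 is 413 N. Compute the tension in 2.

T_2 ≈ 103 N

Resolve: ΣF_x = 413 cos 26° + T_2 cos 325° + T_3 cos 195° = 0.
        ΣF_y = 413 sin 26° + T_2 sin 325° + T_3 sin 195° = 0.
The known terms sum to (371.2, 181) N, so 0.8192 T_2 − 0.9659 T_3 = -371.2 and -0.5736 T_2 − 0.2588 T_3 = -181.
Solving simultaneously: T_2 = 102.9 N, T_3 = 471.5 N.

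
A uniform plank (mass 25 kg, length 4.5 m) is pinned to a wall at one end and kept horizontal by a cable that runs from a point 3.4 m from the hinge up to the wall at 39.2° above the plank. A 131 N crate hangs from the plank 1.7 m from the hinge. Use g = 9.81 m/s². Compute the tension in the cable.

T ≈ 360 N

Take torques about the hinge: T sin 39.2° · 3.4 = 25×9.81×2.25 + 131×1.7 = 774.51 N·m.
So T = 774.51 / (0.6320 × 3.4) = 360.42 N.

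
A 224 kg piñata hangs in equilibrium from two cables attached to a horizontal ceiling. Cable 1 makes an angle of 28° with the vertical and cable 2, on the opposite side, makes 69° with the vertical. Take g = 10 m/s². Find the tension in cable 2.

T_2 ≈ 1060 N

Angles from the horizontal: cable 1 is 90° − 28° = 62°, cable 2 is 90° − 69° = 21°.
Weight W = 224 × 10 = 2240 N acts straight down.
Horizontal: T_1 cos 62° = T_2 cos 21°  →  T_1 = 1.989 T_2.
Vertical: T_1 sin 62° + T_2 sin 21° = 2240.
Substituting the horizontal relation into the vertical equation gives 2.114 T_2 = 2240, so T_2 = 1060 N.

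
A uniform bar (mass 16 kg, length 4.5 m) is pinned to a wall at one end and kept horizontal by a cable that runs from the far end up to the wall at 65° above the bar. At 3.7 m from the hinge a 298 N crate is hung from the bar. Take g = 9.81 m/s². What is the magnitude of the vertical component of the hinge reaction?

|H_y| ≈ 131 N

Take torques about the hinge: T sin 65° · 4.5 = 16×9.81×2.25 + 298×3.7 = 1455.8 N·m.
So T = 1455.8 / (0.9063 × 4.5) = 356.95 N.
ΣF_y = 0: H_y = (16×9.81 + 298) − T sin 65° = 454.96 − 323.5 = 131.46 N.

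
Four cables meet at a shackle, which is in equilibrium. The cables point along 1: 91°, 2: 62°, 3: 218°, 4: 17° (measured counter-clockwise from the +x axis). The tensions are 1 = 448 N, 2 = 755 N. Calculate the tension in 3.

T_3 ≈ 2690 N

Resolve: ΣF_x = 448 cos 91° + 755 cos 62° + T_3 cos 218° + T_4 cos 17° = 0.
        ΣF_y = 448 sin 91° + 755 sin 62° + T_3 sin 218° + T_4 sin 17° = 0.
The known terms sum to (346.6, 1115) N, so -0.7880 T_3 + 0.9563 T_4 = -346.6 and -0.6157 T_3 + 0.2924 T_4 = -1115.
Solving simultaneously: T_3 = 2691 N, T_4 = 1855 N.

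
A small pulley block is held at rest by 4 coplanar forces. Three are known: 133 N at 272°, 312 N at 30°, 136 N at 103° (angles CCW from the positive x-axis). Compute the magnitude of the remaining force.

Sum the known components: ΣF_x = 244.2 N, ΣF_y = 155.6 N.
For equilibrium the remaining force must supply (−ΣF_x, −ΣF_y) = (-244.2, -155.6) N.
Magnitude = √((-244.2)² + (-155.6)²) = 289.6 N; direction = atan2(-155.6, -244.2) = 212.5°.

F ≈ 290 N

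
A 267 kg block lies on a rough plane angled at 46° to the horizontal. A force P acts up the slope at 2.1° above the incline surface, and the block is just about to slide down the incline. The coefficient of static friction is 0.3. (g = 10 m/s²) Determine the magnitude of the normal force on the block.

On the verge of sliding down the incline, friction equals μN and acts up the slope.
Perpendicular: N + P sin 2.1° = W cos 46° = 1855 N.
Along incline: P cos 2.1° + μN = W sin 46° with W sin 46° = 1921 N.
Solving the pair for P and N: P = 1380 N, N = 1804 N (and f = μN = 541.2 N).

N ≈ 1800 N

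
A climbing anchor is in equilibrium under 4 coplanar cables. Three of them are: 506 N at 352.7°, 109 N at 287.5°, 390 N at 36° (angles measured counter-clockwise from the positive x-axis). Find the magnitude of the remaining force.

F ≈ 852 N

Sum the known components: ΣF_x = 850.2 N, ΣF_y = 60.99 N.
For equilibrium the remaining force must supply (−ΣF_x, −ΣF_y) = (-850.2, -60.99) N.
Magnitude = √((-850.2)² + (-60.99)²) = 852.4 N; direction = atan2(-60.99, -850.2) = 184.1°.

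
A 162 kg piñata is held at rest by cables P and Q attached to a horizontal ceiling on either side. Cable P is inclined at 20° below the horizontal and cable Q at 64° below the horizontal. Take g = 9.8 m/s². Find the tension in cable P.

T_P ≈ 700 N

Weight W = 162 × 9.8 = 1588 N acts straight down.
Horizontal: T_P cos 20° = T_Q cos 64°  →  T_Q = 2.144 T_P.
Vertical: T_P sin 20° + T_Q sin 64° = 1588.
Substituting the horizontal relation into the vertical equation gives 2.269 T_P = 1588, so T_P = 699.8 N.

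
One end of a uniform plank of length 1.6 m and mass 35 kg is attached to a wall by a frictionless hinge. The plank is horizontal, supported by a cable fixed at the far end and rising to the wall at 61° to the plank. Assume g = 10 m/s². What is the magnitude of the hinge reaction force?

|H| ≈ 200 N

Take torques about the hinge: T sin 61° · 1.6 = 35×10×0.8 = 280 N·m.
So T = 280 / (0.8746 × 1.6) = 200.09 N.
ΣF_x = 0: H_x = T cos 61° = 97.004 N.
ΣF_y = 0: H_y = (35×10) − T sin 61° = 350 − 175 = 175 N.
|H| = √(H_x² + H_y²) = √((97.004)² + (175)²) = 200.09 N.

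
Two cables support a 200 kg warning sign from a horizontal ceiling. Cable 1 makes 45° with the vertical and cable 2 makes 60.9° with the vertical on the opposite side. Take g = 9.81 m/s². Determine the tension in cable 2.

Angles from the horizontal: cable 1 is 90° − 45° = 45°, cable 2 is 90° − 60.9° = 29.1°.
Weight W = 200 × 9.81 = 1962 N acts straight down.
Horizontal: T_1 cos 45° = T_2 cos 29.1°  →  T_1 = 1.236 T_2.
Vertical: T_1 sin 45° + T_2 sin 29.1° = 1962.
Substituting the horizontal relation into the vertical equation gives 1.36 T_2 = 1962, so T_2 = 1443 N.

T_2 ≈ 1440 N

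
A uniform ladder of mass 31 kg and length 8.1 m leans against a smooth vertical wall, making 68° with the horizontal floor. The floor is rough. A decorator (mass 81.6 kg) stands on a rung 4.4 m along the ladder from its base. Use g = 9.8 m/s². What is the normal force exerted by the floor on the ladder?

N_floor ≈ 1100 N

ΣF_y = 0: N_floor = 31×9.8 + 81.6×9.8 = 1103.5 N.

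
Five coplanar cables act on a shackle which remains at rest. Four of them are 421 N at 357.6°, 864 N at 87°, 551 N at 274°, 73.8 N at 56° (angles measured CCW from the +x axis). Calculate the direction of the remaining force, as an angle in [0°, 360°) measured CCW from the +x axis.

θ ≈ 213°

Sum the known components: ΣF_x = 545.6 N, ΣF_y = 356.7 N.
For equilibrium the remaining force must supply (−ΣF_x, −ΣF_y) = (-545.6, -356.7) N.
Magnitude = √((-545.6)² + (-356.7)²) = 651.8 N; direction = atan2(-356.7, -545.6) = 213.2°.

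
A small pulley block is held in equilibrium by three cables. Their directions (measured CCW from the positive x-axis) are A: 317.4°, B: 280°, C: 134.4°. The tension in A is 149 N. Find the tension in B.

Resolve: ΣF_x = 149 cos 317.4° + T_B cos 280° + T_C cos 134.4° = 0.
        ΣF_y = 149 sin 317.4° + T_B sin 280° + T_C sin 134.4° = 0.
The known terms sum to (109.7, -100.9) N, so 0.1736 T_B − 0.6997 T_C = -109.7 and -0.9848 T_B + 0.7145 T_C = 100.9.
Solving simultaneously: T_B = 13.80 N, T_C = 160.2 N.

T_B ≈ 13.8 N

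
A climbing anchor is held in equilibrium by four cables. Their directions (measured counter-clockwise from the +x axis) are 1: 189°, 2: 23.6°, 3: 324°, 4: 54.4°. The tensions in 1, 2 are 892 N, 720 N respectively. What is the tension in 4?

T_4 ≈ 9.73 N

Resolve: ΣF_x = 892 cos 189° + 720 cos 23.6° + T_3 cos 324° + T_4 cos 54.4° = 0.
        ΣF_y = 892 sin 189° + 720 sin 23.6° + T_3 sin 324° + T_4 sin 54.4° = 0.
The known terms sum to (-221.2, 148.7) N, so 0.8090 T_3 + 0.5821 T_4 = 221.2 and -0.5878 T_3 + 0.8131 T_4 = -148.7.
Solving simultaneously: T_3 = 266.5 N, T_4 = 9.730 N.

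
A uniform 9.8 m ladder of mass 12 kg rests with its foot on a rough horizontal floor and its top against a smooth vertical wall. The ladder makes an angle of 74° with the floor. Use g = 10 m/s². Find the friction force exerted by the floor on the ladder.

Torques about the foot: N_wall · 9.8 sin 74° = 12×10×4.9 cos 74° → N_wall = 17.205 N.
ΣF_x = 0: f_floor = N_wall = 17.205 N.

f ≈ 17.2 N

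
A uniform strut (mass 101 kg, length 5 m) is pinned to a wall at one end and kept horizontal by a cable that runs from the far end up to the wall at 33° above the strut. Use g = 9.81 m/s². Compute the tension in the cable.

T ≈ 910 N

Take torques about the hinge: T sin 33° · 5 = 101×9.81×2.5 = 2477 N·m.
So T = 2477 / (0.5446 × 5) = 909.6 N.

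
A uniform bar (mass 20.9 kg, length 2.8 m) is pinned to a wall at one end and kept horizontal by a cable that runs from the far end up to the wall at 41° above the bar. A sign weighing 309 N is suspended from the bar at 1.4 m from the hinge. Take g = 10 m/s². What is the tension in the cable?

T ≈ 395 N

Take torques about the hinge: T sin 41° · 2.8 = 20.9×10×1.4 + 309×1.4 = 725.2 N·m.
So T = 725.2 / (0.6561 × 2.8) = 394.78 N.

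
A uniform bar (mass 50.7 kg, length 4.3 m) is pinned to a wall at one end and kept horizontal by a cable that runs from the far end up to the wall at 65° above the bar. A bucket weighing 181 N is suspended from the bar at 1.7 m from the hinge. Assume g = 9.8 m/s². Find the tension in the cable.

T ≈ 353 N

Take torques about the hinge: T sin 65° · 4.3 = 50.7×9.8×2.15 + 181×1.7 = 1375.9 N·m.
So T = 1375.9 / (0.9063 × 4.3) = 353.07 N.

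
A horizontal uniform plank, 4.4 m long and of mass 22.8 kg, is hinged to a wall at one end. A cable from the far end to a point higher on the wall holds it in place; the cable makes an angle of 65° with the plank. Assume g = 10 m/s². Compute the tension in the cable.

T ≈ 126 N

Take torques about the hinge: T sin 65° · 4.4 = 22.8×10×2.2 = 501.6 N·m.
So T = 501.6 / (0.9063 × 4.4) = 125.79 N.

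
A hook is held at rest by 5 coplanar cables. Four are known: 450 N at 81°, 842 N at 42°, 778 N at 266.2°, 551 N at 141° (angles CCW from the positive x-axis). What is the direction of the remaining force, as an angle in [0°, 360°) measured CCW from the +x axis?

θ ≈ 249°

Sum the known components: ΣF_x = 216.4 N, ΣF_y = 578.3 N.
For equilibrium the remaining force must supply (−ΣF_x, −ΣF_y) = (-216.4, -578.3) N.
Magnitude = √((-216.4)² + (-578.3)²) = 617.5 N; direction = atan2(-578.3, -216.4) = 249.5°.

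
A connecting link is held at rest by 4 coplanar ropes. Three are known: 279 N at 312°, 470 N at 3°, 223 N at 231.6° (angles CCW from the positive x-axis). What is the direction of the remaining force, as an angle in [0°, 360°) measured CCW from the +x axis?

Sum the known components: ΣF_x = 517.5 N, ΣF_y = -357.5 N.
For equilibrium the remaining force must supply (−ΣF_x, −ΣF_y) = (-517.5, 357.5) N.
Magnitude = √((-517.5)² + (357.5)²) = 629 N; direction = atan2(357.5, -517.5) = 145.4°.

θ ≈ 145°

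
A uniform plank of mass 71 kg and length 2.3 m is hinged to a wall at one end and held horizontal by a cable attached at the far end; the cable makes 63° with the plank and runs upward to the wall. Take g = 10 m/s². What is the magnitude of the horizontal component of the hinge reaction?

H_x ≈ 181 N

Take torques about the hinge: T sin 63° · 2.3 = 71×10×1.15 = 816.5 N·m.
So T = 816.5 / (0.8910 × 2.3) = 398.43 N.
ΣF_x = 0: H_x = T cos 63° = 180.88 N.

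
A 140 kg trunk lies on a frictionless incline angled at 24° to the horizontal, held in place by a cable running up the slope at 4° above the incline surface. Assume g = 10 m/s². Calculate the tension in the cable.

Take axes along and perpendicular to the incline. Weight components: W sin 24° = 569.4 N down-slope, W cos 24° = 1279 N into the surface.
Along incline: T cos 4° = W sin 24° → T = 570.8 N.
Perpendicular: N = W cos 24° − T sin 4° = 1239 N.

T ≈ 571 N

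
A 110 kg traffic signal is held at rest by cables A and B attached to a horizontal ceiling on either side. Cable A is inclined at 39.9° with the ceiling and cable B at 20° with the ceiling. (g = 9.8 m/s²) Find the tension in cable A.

T_A ≈ 1170 N

Weight W = 110 × 9.8 = 1078 N acts straight down.
Horizontal: T_A cos 39.9° = T_B cos 20°  →  T_B = 0.8164 T_A.
Vertical: T_A sin 39.9° + T_B sin 20° = 1078.
Substituting the horizontal relation into the vertical equation gives 0.9207 T_A = 1078, so T_A = 1171 N.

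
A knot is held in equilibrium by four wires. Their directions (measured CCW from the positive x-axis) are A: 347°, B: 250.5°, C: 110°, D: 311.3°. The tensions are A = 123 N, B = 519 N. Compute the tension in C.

T_C ≈ 1050 N

Resolve: ΣF_x = 123 cos 347° + 519 cos 250.5° + T_C cos 110° + T_D cos 311.3° = 0.
        ΣF_y = 123 sin 347° + 519 sin 250.5° + T_C sin 110° + T_D sin 311.3° = 0.
The known terms sum to (-53.4, -516.9) N, so -0.3420 T_C + 0.6600 T_D = 53.4 and 0.9397 T_C − 0.7513 T_D = 516.9.
Solving simultaneously: T_C = 1050 N, T_D = 624.8 N.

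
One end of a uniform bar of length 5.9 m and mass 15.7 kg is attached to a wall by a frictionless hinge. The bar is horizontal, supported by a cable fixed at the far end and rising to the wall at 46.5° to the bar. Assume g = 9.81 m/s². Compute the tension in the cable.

Take torques about the hinge: T sin 46.5° · 5.9 = 15.7×9.81×2.95 = 454.35 N·m.
So T = 454.35 / (0.7254 × 5.9) = 106.16 N.

T ≈ 106 N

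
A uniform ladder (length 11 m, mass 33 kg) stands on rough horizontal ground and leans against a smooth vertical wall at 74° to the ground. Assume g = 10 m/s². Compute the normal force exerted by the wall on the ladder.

Torques about the foot: N_wall · 11 sin 74° = 33×10×5.5 cos 74° → N_wall = 47.313 N.

N_wall ≈ 47.3 N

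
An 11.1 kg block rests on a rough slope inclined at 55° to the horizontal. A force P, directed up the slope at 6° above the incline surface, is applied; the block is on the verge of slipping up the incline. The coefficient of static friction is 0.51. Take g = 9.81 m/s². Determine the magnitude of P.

On the verge of sliding up the incline, friction equals μN and acts down the slope.
Perpendicular: N + P sin 6° = W cos 55° = 62.46 N.
Along incline: P cos 6° = W sin 55° + μN  with W sin 55° = 89.2 N.
Solving the pair for P and N: P = 115.5 N, N = 50.38 N (and f = μN = 25.69 N).

P ≈ 116 N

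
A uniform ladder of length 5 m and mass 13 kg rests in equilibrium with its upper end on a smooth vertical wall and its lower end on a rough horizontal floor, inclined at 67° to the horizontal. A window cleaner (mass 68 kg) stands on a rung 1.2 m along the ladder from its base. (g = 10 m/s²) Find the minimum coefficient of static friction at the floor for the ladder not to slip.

μ_min ≈ 0.120

ΣF_y = 0: N_floor = 13×10 + 68×10 = 810 N.
Torques about the foot: N_wall · 5 sin 67° = 13×10×2.5 cos 67° + 68×10×1.2 cos 67° → N_wall = 96.865 N.
ΣF_x = 0: f_floor = N_wall = 96.865 N.
μ_min = f_floor / N_floor = 96.865 / 810 = 0.1196.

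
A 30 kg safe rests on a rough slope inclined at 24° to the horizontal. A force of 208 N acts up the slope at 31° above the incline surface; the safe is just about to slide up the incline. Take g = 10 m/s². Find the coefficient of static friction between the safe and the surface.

On the verge of sliding up the incline, friction is at its maximum μN and acts down the slope.
Perpendicular to incline: N = W cos 24° − P sin 31° = 274.1 − 107.1 = 166.9 N.
Along incline: P cos 31° − μN = W sin 24° → μ = −(W sin 24° − P cos 31°) / N = 0.3371.

μ ≈ 0.337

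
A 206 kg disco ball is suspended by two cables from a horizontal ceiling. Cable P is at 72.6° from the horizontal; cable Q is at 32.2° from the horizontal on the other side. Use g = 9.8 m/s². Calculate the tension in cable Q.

T_Q ≈ 624 N

Weight W = 206 × 9.8 = 2019 N acts straight down.
Horizontal: T_P cos 72.6° = T_Q cos 32.2°  →  T_P = 2.83 T_Q.
Vertical: T_P sin 72.6° + T_Q sin 32.2° = 2019.
Substituting the horizontal relation into the vertical equation gives 3.233 T_Q = 2019, so T_Q = 624.4 N.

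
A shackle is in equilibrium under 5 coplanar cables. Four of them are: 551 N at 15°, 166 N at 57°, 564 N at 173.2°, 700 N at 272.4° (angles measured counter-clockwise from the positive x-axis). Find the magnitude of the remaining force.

F ≈ 363 N

Sum the known components: ΣF_x = 91.92 N, ΣF_y = -350.8 N.
For equilibrium the remaining force must supply (−ΣF_x, −ΣF_y) = (-91.92, 350.8) N.
Magnitude = √((-91.92)² + (350.8)²) = 362.6 N; direction = atan2(350.8, -91.92) = 104.7°.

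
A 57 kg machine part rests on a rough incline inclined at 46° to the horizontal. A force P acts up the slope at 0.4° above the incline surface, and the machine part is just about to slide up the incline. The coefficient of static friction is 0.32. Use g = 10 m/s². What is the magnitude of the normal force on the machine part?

N ≈ 392 N

On the verge of sliding up the incline, friction equals μN and acts down the slope.
Perpendicular: N + P sin 0.4° = W cos 46° = 396 N.
Along incline: P cos 0.4° = W sin 46° + μN  with W sin 46° = 410 N.
Solving the pair for P and N: P = 535.5 N, N = 392.2 N (and f = μN = 125.5 N).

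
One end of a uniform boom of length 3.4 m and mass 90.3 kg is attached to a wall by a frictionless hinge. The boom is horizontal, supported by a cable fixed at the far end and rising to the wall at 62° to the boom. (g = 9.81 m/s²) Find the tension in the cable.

T ≈ 502 N

Take torques about the hinge: T sin 62° · 3.4 = 90.3×9.81×1.7 = 1505.9 N·m.
So T = 1505.9 / (0.8829 × 3.4) = 501.64 N.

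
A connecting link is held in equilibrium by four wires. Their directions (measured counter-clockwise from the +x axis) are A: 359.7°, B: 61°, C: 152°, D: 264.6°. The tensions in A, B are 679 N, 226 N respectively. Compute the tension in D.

T_D ≈ 587 N

Resolve: ΣF_x = 679 cos 359.7° + 226 cos 61° + T_C cos 152° + T_D cos 264.6° = 0.
        ΣF_y = 679 sin 359.7° + 226 sin 61° + T_C sin 152° + T_D sin 264.6° = 0.
The known terms sum to (788.6, 194.1) N, so -0.8829 T_C − 0.0941 T_D = -788.6 and 0.4695 T_C − 0.9956 T_D = -194.1.
Solving simultaneously: T_C = 830.6 N, T_D = 586.6 N.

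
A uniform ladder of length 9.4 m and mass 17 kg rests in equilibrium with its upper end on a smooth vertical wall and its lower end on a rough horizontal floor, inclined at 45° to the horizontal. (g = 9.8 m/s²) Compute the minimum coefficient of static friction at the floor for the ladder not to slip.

μ_min ≈ 0.500

ΣF_y = 0: N_floor = 17×9.8 = 166.6 N.
Torques about the foot: N_wall · 9.4 sin 45° = 17×9.8×4.7 cos 45° → N_wall = 83.3 N.
ΣF_x = 0: f_floor = N_wall = 83.3 N.
μ_min = f_floor / N_floor = 83.3 / 166.6 = 0.5.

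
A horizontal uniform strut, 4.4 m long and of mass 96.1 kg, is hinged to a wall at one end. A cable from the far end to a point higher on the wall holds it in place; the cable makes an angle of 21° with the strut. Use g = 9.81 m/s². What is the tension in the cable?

T ≈ 1320 N

Take torques about the hinge: T sin 21° · 4.4 = 96.1×9.81×2.2 = 2074 N·m.
So T = 2074 / (0.3584 × 4.4) = 1315.3 N.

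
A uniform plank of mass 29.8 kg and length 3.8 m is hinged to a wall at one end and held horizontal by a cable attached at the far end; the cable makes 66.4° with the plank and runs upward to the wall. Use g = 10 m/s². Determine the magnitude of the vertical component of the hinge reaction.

Take torques about the hinge: T sin 66.4° · 3.8 = 29.8×10×1.9 = 566.2 N·m.
So T = 566.2 / (0.9164 × 3.8) = 162.6 N.
ΣF_y = 0: H_y = (29.8×10) − T sin 66.4° = 298 − 149 = 149 N.

|H_y| ≈ 149 N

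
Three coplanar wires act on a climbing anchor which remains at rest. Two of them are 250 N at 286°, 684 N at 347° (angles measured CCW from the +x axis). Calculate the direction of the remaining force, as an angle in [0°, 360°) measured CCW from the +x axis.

Sum the known components: ΣF_x = 735.4 N, ΣF_y = -394.2 N.
For equilibrium the remaining force must supply (−ΣF_x, −ΣF_y) = (-735.4, 394.2) N.
Magnitude = √((-735.4)² + (394.2)²) = 834.4 N; direction = atan2(394.2, -735.4) = 151.8°.

θ ≈ 152°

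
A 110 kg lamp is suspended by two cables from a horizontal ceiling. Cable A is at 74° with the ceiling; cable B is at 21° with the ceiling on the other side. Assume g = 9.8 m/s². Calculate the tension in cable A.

T_A ≈ 1010 N

Weight W = 110 × 9.8 = 1078 N acts straight down.
Horizontal: T_A cos 74° = T_B cos 21°  →  T_B = 0.2952 T_A.
Vertical: T_A sin 74° + T_B sin 21° = 1078.
Substituting the horizontal relation into the vertical equation gives 1.067 T_A = 1078, so T_A = 1010 N.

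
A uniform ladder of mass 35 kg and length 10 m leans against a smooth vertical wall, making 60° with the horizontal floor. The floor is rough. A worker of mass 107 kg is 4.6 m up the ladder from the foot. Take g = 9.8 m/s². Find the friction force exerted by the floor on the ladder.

Torques about the foot: N_wall · 10 sin 60° = 35×9.8×5 cos 60° + 107×9.8×4.6 cos 60° → N_wall = 377.5 N.
ΣF_x = 0: f_floor = N_wall = 377.5 N.

f ≈ 378 N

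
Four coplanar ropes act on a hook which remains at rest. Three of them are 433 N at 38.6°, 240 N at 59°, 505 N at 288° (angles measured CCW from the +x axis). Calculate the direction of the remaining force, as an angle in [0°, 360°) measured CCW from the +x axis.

θ ≈ 180°

Sum the known components: ΣF_x = 618.1 N, ΣF_y = -4.424 N.
For equilibrium the remaining force must supply (−ΣF_x, −ΣF_y) = (-618.1, 4.424) N.
Magnitude = √((-618.1)² + (4.424)²) = 618.1 N; direction = atan2(4.424, -618.1) = 179.6°.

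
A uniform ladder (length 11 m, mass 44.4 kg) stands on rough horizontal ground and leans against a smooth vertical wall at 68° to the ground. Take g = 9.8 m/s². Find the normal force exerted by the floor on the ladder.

ΣF_y = 0: N_floor = 44.4×9.8 = 435.12 N.

N_floor ≈ 435 N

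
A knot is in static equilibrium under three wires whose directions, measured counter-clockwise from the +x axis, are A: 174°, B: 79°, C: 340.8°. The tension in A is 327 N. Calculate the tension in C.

T_C ≈ 329 N

Resolve: ΣF_x = 327 cos 174° + T_B cos 79° + T_C cos 340.8° = 0.
        ΣF_y = 327 sin 174° + T_B sin 79° + T_C sin 340.8° = 0.
The known terms sum to (-325.2, 34.18) N, so 0.1908 T_B + 0.9444 T_C = 325.2 and 0.9816 T_B − 0.3289 T_C = -34.18.
Solving simultaneously: T_B = 75.44 N, T_C = 329.1 N.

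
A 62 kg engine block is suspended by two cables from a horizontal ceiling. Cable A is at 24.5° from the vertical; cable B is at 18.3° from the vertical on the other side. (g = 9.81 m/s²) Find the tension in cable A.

Angles from the horizontal: cable A is 90° − 24.5° = 65.5°, cable B is 90° − 18.3° = 71.7°.
Weight W = 62 × 9.81 = 608.2 N acts straight down.
Horizontal: T_A cos 65.5° = T_B cos 71.7°  →  T_B = 1.321 T_A.
Vertical: T_A sin 65.5° + T_B sin 71.7° = 608.2.
Substituting the horizontal relation into the vertical equation gives 2.164 T_A = 608.2, so T_A = 281.1 N.

T_A ≈ 281 N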